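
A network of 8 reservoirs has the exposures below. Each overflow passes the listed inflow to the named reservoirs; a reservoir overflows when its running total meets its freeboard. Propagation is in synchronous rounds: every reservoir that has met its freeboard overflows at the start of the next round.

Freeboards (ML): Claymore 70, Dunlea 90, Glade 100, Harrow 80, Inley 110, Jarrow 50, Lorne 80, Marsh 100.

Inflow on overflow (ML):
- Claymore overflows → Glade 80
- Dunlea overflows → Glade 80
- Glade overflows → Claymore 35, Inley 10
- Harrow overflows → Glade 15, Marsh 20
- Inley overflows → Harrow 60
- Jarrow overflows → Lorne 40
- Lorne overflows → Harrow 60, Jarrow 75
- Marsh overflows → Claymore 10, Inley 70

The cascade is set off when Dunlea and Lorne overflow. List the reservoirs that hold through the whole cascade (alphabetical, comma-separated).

Claymore, Glade, Harrow, Inley, Marsh

Round 1 — Dunlea, Lorne overflow (initial).
  Glade: +80 → 80 < 100
  Harrow: +60 → 60 < 80
  Jarrow: +75 → 75 ≥ 50
Round 2 — Jarrow overflows.
No further overflows.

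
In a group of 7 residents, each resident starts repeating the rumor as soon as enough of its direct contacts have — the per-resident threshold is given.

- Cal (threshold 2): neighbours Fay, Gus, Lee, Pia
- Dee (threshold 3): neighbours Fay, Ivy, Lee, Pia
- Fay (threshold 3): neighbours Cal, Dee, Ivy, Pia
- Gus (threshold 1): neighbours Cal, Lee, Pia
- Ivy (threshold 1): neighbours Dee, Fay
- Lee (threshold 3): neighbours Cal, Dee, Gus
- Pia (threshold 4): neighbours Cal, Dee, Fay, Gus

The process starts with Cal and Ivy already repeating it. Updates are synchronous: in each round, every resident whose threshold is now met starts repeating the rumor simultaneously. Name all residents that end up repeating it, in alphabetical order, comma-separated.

Cal, Gus, Ivy

Round 1 — Cal, Ivy start repeating the rumor (initial).
Round 2 — checking thresholds:
  Dee: 1 of 4 neighbours < 3, holds.
  Fay: 2 of 4 neighbours < 3, holds.
  Gus: 1 of 3 neighbours ≥ 1, starts repeating the rumor.
  Lee: 1 of 3 neighbours < 3, holds.
  Pia: 1 of 4 neighbours < 4, holds.
Round 3 — no new spreads; cascade stops.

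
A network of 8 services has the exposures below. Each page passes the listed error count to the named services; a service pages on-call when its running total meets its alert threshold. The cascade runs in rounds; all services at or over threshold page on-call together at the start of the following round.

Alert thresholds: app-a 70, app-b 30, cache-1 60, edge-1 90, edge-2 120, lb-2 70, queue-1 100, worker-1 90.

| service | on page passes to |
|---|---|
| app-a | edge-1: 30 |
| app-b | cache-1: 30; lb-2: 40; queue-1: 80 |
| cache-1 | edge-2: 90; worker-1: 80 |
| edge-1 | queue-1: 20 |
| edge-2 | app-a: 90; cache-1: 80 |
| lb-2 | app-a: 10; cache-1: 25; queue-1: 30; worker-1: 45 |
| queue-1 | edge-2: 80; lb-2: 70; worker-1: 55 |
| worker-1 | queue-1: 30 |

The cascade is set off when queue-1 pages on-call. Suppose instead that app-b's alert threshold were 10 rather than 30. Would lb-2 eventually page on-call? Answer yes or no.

yes

With app-b's alert threshold at 10:
Round 1 — queue-1 pages on-call (initial).
  edge-2: +80 → 80 < 120
  lb-2: +70 → 70 ≥ 70
  worker-1: +55 → 55 < 90
Round 2 — lb-2 pages on-call.
  app-a: +10 → 10 < 70
  cache-1: +25 → 25 < 60
  worker-1: +45 → 100 ≥ 90
Round 3 — worker-1 pages on-call.
No further pages.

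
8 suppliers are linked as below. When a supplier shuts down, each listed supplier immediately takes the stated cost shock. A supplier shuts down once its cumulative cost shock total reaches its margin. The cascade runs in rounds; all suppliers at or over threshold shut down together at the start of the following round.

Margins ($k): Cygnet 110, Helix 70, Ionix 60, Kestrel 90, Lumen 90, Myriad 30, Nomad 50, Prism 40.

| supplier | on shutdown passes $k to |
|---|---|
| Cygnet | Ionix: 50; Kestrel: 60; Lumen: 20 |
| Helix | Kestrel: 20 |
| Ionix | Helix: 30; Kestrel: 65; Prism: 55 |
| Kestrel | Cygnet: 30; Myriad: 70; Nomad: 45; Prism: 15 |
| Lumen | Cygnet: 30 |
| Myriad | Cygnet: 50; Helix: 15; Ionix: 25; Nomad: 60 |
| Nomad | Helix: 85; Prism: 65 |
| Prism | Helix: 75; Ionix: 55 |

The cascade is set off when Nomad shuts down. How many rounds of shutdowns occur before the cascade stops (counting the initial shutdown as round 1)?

Round 1 — Nomad shuts down (initial).
  Helix: +85 → 85 ≥ 70
  Prism: +65 → 65 ≥ 40
Round 2 — Helix, Prism shut down.
  Ionix: +55 → 55 < 60
  Kestrel: +20 → 20 < 90
No further shutdowns.

2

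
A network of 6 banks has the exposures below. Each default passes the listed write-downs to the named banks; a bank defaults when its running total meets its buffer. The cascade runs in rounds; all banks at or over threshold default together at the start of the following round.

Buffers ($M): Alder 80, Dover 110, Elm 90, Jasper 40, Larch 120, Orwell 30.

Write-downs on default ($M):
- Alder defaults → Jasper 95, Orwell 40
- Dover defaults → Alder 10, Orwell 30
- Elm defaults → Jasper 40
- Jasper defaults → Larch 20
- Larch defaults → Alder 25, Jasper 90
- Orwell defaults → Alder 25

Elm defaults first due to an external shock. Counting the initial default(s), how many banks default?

Round 1 — Elm defaults (initial).
  Jasper: +40 → 40 ≥ 40
Round 2 — Jasper defaults.
  Larch: +20 → 20 < 120
No further defaults.

2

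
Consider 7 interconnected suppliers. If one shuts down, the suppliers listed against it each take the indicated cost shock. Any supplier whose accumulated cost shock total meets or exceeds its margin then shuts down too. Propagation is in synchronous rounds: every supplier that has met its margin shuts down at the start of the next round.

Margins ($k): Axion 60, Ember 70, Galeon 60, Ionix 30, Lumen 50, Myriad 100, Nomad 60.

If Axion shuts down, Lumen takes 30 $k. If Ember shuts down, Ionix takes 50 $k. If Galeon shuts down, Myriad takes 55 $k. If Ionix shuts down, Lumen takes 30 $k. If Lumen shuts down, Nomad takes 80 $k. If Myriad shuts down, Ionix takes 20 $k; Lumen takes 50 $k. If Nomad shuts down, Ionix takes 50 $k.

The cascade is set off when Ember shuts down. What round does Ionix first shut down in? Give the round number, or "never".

Round 1 — Ember shuts down (initial).
  Ionix: +50 → 50 ≥ 30
Round 2 — Ionix shuts down.
  Lumen: +30 → 30 < 50
No further shutdowns.

2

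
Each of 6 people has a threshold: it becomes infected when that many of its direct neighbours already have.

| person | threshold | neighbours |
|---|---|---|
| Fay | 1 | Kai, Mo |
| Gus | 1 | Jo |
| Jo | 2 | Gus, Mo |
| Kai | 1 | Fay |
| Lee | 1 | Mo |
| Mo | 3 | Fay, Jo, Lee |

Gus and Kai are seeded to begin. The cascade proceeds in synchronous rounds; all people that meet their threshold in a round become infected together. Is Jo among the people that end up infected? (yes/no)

Round 1 — Gus, Kai become infected (initial).
Round 2 — checking thresholds:
  Fay: 1 of 2 neighbours ≥ 1, becomes infected.
  Jo: 1 of 2 neighbours < 2, not yet.
Round 3 — no new infections; cascade stops.

no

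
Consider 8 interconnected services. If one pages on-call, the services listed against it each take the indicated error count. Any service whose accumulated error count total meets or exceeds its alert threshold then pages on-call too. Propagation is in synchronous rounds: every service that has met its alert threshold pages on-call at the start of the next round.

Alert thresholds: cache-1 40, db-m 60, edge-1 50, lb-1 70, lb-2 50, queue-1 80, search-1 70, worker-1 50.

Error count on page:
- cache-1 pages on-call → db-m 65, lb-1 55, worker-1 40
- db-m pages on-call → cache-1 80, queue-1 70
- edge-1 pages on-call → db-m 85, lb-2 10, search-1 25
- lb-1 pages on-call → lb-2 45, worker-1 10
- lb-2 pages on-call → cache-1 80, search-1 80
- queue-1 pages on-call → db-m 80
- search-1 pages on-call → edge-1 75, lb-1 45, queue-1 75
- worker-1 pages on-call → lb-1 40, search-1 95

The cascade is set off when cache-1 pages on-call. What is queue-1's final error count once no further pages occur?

Round 1 — cache-1 pages on-call (initial).
  db-m: +65 → 65 ≥ 60
  lb-1: +55 → 55 < 70
  worker-1: +40 → 40 < 50
Round 2 — db-m pages on-call.
  queue-1: +70 → 70 < 80
No further pages.

70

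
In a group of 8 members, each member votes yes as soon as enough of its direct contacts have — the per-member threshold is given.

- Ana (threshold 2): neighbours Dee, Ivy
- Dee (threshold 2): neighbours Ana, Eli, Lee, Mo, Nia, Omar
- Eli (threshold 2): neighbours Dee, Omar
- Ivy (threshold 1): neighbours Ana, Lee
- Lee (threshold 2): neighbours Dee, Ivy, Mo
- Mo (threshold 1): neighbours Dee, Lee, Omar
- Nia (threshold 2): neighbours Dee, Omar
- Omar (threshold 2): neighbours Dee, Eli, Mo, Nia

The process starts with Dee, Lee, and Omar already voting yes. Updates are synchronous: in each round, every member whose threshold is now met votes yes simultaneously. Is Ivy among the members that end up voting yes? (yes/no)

Round 1 — Dee, Lee, Omar vote yes (initial).
Round 2 — checking thresholds:
  Ana: 1 of 2 neighbours < 2, below threshold.
  Eli: 2 of 2 neighbours ≥ 2, votes yes.
  Ivy: 1 of 2 neighbours ≥ 1, votes yes.
  Mo: 3 of 3 neighbours ≥ 1, votes yes.
  Nia: 2 of 2 neighbours ≥ 2, votes yes.
Round 3 — checking thresholds:
  Ana: 2 of 2 neighbours ≥ 2, votes yes.
Round 4 — no new yes votes; cascade stops.

yes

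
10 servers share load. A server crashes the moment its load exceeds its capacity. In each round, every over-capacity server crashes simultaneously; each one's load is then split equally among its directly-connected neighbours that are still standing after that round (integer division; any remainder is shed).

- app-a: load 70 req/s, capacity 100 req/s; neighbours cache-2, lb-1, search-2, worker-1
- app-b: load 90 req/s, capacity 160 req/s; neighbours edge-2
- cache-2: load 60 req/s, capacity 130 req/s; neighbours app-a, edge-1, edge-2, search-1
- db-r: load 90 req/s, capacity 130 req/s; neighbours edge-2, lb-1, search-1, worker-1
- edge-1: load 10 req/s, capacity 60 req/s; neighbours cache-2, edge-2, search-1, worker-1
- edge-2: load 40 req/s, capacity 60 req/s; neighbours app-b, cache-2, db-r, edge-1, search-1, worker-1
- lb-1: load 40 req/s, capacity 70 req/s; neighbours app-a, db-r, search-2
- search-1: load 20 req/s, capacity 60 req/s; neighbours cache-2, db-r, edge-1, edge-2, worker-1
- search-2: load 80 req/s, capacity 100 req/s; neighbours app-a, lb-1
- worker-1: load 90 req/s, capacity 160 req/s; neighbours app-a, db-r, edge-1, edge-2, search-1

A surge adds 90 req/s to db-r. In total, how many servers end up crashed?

Round 1 — db-r at 180 > 130. db-r crashes.
  db-r sheds 180 req/s to edge-2, lb-1, search-1, worker-1: 45 each.
    edge-2: 40+45 = 85 > 60
    lb-1: 40+45 = 85 > 70
    search-1: 20+45 = 65 > 60
    worker-1: 90+45 = 135 ≤ 160
Round 2 — edge-2, lb-1, search-1 crash.
  edge-2 sheds 85 req/s to app-b, cache-2, edge-1, worker-1: 21 each (1 lost).
    app-b: 90+21 = 111 ≤ 160
    cache-2: 60+21 = 81 ≤ 130
    edge-1: 10+21 = 31 ≤ 60
    worker-1: 135+21 = 156 ≤ 160
  lb-1 sheds 85 req/s to app-a, search-2: 42 each (1 lost).
    app-a: 70+42 = 112 > 100
    search-2: 80+42 = 122 > 100
  search-1 sheds 65 req/s to cache-2, edge-1, worker-1: 21 each (2 lost).
    cache-2: 81+21 = 102 ≤ 130
    edge-1: 31+21 = 52 ≤ 60
    worker-1: 156+21 = 177 > 160
Round 3 — app-a, search-2, worker-1 crash.
  app-a sheds 112 req/s to cache-2: 112 each.
    cache-2: 102+112 = 214 > 130
  search-2 sheds 122 req/s: no online neighbours, lost.
  worker-1 sheds 177 req/s to edge-1: 177 each.
    edge-1: 52+177 = 229 > 60
Round 4 — cache-2, edge-1 crash.
  cache-2 sheds 214 req/s: no online neighbours, lost.
  edge-1 sheds 229 req/s: no online neighbours, lost.
No further crashes.

9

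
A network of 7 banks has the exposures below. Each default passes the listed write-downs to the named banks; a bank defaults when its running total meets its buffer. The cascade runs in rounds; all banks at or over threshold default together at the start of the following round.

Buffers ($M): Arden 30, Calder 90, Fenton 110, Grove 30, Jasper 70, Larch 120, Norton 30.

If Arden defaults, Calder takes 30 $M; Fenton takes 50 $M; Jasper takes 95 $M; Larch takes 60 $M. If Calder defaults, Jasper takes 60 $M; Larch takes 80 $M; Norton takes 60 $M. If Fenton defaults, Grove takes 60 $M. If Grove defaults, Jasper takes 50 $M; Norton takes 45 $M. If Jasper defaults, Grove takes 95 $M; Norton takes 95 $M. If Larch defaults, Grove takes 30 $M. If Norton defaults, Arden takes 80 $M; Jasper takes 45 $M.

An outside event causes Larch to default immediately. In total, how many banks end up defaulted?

5

Round 1 — Larch defaults (initial).
  Grove: +30 → 30 ≥ 30
Round 2 — Grove defaults.
  Jasper: +50 → 50 < 70
  Norton: +45 → 45 ≥ 30
Round 3 — Norton defaults.
  Arden: +80 → 80 ≥ 30
  Jasper: +45 → 95 ≥ 70
Round 4 — Arden, Jasper default.
  Calder: +30 → 30 < 90
  Fenton: +50 → 50 < 110
No further defaults.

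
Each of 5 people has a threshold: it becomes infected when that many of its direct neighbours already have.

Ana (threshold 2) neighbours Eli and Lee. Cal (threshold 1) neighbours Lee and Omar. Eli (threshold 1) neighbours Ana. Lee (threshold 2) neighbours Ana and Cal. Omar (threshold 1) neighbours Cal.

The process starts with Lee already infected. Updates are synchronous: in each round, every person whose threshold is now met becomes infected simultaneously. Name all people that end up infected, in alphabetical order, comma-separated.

Cal, Lee, Omar

Round 1 — Lee becomes infected (initial).
Round 2 — checking thresholds:
  Ana: 1 of 2 neighbours < 2, holds.
  Cal: 1 of 2 neighbours ≥ 1, becomes infected.
Round 3 — checking thresholds:
  Ana: 1 of 2 neighbours < 2, holds.
  Omar: 1 of 1 neighbours ≥ 1, becomes infected.
Round 4 — no new infections; cascade stops.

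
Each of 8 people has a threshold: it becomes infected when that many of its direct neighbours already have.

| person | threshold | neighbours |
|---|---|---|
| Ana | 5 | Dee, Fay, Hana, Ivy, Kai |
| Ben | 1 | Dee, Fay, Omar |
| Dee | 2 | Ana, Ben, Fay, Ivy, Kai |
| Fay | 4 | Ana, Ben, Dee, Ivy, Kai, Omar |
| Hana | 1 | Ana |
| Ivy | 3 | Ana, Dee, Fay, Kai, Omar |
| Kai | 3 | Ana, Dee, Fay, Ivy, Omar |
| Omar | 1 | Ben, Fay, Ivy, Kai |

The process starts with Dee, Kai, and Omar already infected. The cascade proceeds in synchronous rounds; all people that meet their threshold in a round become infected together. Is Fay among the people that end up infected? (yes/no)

yes

Round 1 — Dee, Kai, Omar become infected (initial).
Round 2 — checking thresholds:
  Ana: 2 of 5 neighbours < 5, below threshold.
  Ben: 2 of 3 neighbours ≥ 1, becomes infected.
  Fay: 3 of 6 neighbours < 4, below threshold.
  Ivy: 3 of 5 neighbours ≥ 3, becomes infected.
Round 3 — checking thresholds:
  Ana: 3 of 5 neighbours < 5, below threshold.
  Fay: 5 of 6 neighbours ≥ 4, becomes infected.
Round 4 — no new infections; cascade stops.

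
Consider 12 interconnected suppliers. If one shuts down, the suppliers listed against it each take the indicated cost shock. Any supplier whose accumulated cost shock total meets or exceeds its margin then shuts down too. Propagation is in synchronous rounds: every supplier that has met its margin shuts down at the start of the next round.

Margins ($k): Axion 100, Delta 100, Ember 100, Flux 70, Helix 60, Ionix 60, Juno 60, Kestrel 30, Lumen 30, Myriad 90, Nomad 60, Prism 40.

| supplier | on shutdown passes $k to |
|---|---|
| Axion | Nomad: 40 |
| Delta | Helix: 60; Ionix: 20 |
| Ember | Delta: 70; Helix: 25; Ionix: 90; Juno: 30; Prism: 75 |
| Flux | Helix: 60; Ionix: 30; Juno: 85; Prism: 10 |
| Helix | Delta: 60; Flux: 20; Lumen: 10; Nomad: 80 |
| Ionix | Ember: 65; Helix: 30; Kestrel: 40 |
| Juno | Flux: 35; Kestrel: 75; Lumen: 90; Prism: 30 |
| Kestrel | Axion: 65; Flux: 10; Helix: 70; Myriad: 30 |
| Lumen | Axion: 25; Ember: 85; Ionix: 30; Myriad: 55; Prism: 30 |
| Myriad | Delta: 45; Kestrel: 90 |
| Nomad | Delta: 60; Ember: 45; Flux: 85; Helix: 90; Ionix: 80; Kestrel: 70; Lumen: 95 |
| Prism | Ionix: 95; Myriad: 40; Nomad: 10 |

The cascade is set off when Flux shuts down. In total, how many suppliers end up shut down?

11

Round 1 — Flux shuts down (initial).
  Helix: +60 → 60 ≥ 60
  Ionix: +30 → 30 < 60
  Juno: +85 → 85 ≥ 60
  Prism: +10 → 10 < 40
Round 2 — Helix, Juno shut down.
  Delta: +60 → 60 < 100
  Kestrel: +75 → 75 ≥ 30
  Lumen: +10+90 → 100 ≥ 30
  Nomad: +80 → 80 ≥ 60
  Prism: +30 → 40 ≥ 40
Round 3 — Kestrel, Lumen, Nomad, Prism shut down.
  Axion: +65+25 → 90 < 100
  Delta: +60 → 120 ≥ 100
  Ember: +85+45 → 130 ≥ 100
  Ionix: +30+80+95 → 235 ≥ 60
  Myriad: +30+55+40 → 125 ≥ 90
Round 4 — Delta, Ember, Ionix, Myriad shut down.
No further shutdowns.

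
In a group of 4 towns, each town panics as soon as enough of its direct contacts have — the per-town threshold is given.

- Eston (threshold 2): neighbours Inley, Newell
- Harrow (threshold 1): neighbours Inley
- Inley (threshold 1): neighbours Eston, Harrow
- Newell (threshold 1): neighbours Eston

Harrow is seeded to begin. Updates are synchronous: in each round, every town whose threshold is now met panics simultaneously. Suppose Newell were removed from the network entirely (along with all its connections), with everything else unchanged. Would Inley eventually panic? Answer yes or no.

yes

With Newell removed:
Round 1 — Harrow panics (initial).
Round 2 — checking thresholds:
  Inley: 1 of 2 neighbours ≥ 1, panics.
Round 3 — no new panics; cascade stops.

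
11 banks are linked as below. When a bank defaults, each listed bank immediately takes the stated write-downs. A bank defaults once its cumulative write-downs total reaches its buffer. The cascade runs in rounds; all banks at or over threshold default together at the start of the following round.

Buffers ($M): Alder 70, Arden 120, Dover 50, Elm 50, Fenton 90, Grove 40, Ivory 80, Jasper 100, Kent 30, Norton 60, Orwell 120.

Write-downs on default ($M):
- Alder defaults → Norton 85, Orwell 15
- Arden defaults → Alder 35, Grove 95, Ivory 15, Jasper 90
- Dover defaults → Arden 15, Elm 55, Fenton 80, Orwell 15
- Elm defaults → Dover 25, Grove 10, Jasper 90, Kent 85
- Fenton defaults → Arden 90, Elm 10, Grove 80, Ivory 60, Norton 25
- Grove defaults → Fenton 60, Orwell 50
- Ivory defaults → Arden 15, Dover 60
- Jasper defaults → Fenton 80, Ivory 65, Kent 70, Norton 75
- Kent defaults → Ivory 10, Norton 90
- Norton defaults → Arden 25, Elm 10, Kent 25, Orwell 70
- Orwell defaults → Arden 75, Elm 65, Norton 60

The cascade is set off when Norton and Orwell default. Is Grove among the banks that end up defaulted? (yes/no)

no

Round 1 — Norton, Orwell default (initial).
  Arden: +25+75 → 100 < 120
  Elm: +10+65 → 75 ≥ 50
  Kent: +25 → 25 < 30
Round 2 — Elm defaults.
  Dover: +25 → 25 < 50
  Grove: +10 → 10 < 40
  Jasper: +90 → 90 < 100
  Kent: +85 → 110 ≥ 30
Round 3 — Kent defaults.
  Ivory: +10 → 10 < 80
No further defaults.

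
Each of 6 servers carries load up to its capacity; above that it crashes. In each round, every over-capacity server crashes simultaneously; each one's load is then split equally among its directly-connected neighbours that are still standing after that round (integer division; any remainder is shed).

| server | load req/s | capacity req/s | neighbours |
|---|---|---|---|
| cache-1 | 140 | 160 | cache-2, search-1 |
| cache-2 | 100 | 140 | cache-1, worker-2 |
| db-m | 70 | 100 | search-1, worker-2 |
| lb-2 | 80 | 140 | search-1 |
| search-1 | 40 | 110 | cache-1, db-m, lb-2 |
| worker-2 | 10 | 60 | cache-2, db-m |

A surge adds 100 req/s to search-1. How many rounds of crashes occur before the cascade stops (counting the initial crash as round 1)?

Round 1 — search-1 at 140 > 110. search-1 crashes.
  search-1 sheds 140 req/s to cache-1, db-m, lb-2: 46 each (2 lost).
    cache-1: 140+46 = 186 > 160
    db-m: 70+46 = 116 > 100
    lb-2: 80+46 = 126 ≤ 140
Round 2 — cache-1, db-m crash.
  cache-1 sheds 186 req/s to cache-2: 186 each.
    cache-2: 100+186 = 286 > 140
  db-m sheds 116 req/s to worker-2: 116 each.
    worker-2: 10+116 = 126 > 60
Round 3 — cache-2, worker-2 crash.
  cache-2 sheds 286 req/s: no online neighbours, lost.
  worker-2 sheds 126 req/s: no online neighbours, lost.
No further crashes.

3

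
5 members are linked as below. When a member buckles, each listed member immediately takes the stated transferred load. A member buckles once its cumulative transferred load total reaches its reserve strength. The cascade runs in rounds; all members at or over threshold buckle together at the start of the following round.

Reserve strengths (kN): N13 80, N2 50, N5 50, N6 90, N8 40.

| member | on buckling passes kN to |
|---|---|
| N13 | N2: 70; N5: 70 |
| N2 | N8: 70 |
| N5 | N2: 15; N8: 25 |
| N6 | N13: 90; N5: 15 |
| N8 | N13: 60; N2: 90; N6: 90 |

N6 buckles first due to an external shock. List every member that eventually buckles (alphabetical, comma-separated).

Round 1 — N6 buckles (initial).
  N13: +90 → 90 ≥ 80
  N5: +15 → 15 < 50
Round 2 — N13 buckles.
  N2: +70 → 70 ≥ 50
  N5: +70 → 85 ≥ 50
Round 3 — N2, N5 buckle.
  N8: +70+25 → 95 ≥ 40
Round 4 — N8 buckles.
No further bucklings.

N13, N2, N5, N6, N8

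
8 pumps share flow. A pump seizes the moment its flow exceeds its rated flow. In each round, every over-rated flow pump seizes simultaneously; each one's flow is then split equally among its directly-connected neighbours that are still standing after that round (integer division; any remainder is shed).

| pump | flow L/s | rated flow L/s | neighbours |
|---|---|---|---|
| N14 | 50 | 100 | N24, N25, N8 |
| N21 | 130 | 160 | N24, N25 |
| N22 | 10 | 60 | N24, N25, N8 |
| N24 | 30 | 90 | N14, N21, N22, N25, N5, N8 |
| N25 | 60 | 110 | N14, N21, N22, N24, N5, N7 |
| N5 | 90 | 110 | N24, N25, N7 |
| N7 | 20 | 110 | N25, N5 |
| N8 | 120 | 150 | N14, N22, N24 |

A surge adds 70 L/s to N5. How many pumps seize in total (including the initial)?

4

Round 1 — N5 at 160 > 110. N5 seizes.
  N5 sheds 160 L/s to N24, N25, N7: 53 each (1 lost).
    N24: 30+53 = 83 ≤ 90
    N25: 60+53 = 113 > 110
    N7: 20+53 = 73 ≤ 110
Round 2 — N25 seizes.
  N25 sheds 113 L/s to N14, N21, N22, N24, N7: 22 each (3 lost).
    N14: 50+22 = 72 ≤ 100
    N21: 130+22 = 152 ≤ 160
    N22: 10+22 = 32 ≤ 60
    N24: 83+22 = 105 > 90
    N7: 73+22 = 95 ≤ 110
Round 3 — N24 seizes.
  N24 sheds 105 L/s to N14, N21, N22, N8: 26 each (1 lost).
    N14: 72+26 = 98 ≤ 100
    N21: 152+26 = 178 > 160
    N22: 32+26 = 58 ≤ 60
    N8: 120+26 = 146 ≤ 150
Round 4 — N21 seizes.
  N21 sheds 178 L/s: no online neighbours, lost.
No further seizures.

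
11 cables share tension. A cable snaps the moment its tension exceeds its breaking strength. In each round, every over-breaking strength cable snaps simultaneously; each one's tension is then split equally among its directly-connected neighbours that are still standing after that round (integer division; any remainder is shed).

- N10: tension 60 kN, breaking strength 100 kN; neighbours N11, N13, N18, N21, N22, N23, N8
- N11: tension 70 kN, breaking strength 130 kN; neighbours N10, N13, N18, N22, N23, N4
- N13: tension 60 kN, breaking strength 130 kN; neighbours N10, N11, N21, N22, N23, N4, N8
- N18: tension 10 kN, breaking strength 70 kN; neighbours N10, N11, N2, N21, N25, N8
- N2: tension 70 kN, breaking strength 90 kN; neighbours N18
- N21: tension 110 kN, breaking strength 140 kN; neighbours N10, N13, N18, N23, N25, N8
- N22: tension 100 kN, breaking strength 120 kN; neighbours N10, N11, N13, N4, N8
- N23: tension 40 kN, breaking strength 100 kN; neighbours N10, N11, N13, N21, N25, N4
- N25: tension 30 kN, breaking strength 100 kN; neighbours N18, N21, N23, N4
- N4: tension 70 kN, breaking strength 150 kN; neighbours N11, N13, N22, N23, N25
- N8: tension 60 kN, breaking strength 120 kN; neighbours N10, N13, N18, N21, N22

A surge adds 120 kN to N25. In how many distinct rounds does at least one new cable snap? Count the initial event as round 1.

Round 1 — N25 at 150 > 100. N25 snaps.
  N25 sheds 150 kN to N18, N21, N23, N4: 37 each (2 lost).
    N18: 10+37 = 47 ≤ 70
    N21: 110+37 = 147 > 140
    N23: 40+37 = 77 ≤ 100
    N4: 70+37 = 107 ≤ 150
Round 2 — N21 snaps.
  N21 sheds 147 kN to N10, N13, N18, N23, N8: 29 each (2 lost).
    N10: 60+29 = 89 ≤ 100
    N13: 60+29 = 89 ≤ 130
    N18: 47+29 = 76 > 70
    N23: 77+29 = 106 > 100
    N8: 60+29 = 89 ≤ 120
Round 3 — N18, N23 snap.
  N18 sheds 76 kN to N10, N11, N2, N8: 19 each.
    N10: 89+19 = 108 > 100
    N11: 70+19 = 89 ≤ 130
    N2: 70+19 = 89 ≤ 90
    N8: 89+19 = 108 ≤ 120
  N23 sheds 106 kN to N10, N11, N13, N4: 26 each (2 lost).
    N10: 108+26 = 134 > 100
    N11: 89+26 = 115 ≤ 130
    N13: 89+26 = 115 ≤ 130
    N4: 107+26 = 133 ≤ 150
Round 4 — N10 snaps.
  N10 sheds 134 kN to N11, N13, N22, N8: 33 each (2 lost).
    N11: 115+33 = 148 > 130
    N13: 115+33 = 148 > 130
    N22: 100+33 = 133 > 120
    N8: 108+33 = 141 > 120
Round 5 — N11, N13, N22, N8 snap.
  N11 sheds 148 kN to N4: 148 each.
    N4: 133+148 = 281 > 150
  N13 sheds 148 kN to N4: 148 each.
    N4: 281+148 = 429 > 150
  N22 sheds 133 kN to N4: 133 each.
    N4: 429+133 = 562 > 150
  N8 sheds 141 kN: no online neighbours, lost.
Round 6 — N4 snaps.
  N4 sheds 562 kN: no online neighbours, lost.
No further breaks.

6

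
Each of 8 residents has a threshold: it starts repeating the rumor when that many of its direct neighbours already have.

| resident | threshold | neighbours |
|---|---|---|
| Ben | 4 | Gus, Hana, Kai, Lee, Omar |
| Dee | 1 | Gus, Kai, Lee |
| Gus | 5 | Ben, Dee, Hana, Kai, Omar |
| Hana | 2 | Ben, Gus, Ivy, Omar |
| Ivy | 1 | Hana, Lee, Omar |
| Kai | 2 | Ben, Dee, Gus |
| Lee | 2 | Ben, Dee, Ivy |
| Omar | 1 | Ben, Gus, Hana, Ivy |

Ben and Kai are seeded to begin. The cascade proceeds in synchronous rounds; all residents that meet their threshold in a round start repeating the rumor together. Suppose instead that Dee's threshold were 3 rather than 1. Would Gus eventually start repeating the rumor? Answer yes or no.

With Dee's threshold at 3:
Round 1 — Ben, Kai start repeating the rumor (initial).
Round 2 — checking thresholds:
  Dee: 1 of 3 neighbours < 3, holds.
  Gus: 2 of 5 neighbours < 5, holds.
  Hana: 1 of 4 neighbours < 2, holds.
  Lee: 1 of 3 neighbours < 2, holds.
  Omar: 1 of 4 neighbours ≥ 1, starts repeating the rumor.
Round 3 — checking thresholds:
  Dee: 1 of 3 neighbours < 3, holds.
  Gus: 3 of 5 neighbours < 5, holds.
  Hana: 2 of 4 neighbours ≥ 2, starts repeating the rumor.
  Ivy: 1 of 3 neighbours ≥ 1, starts repeating the rumor.
  Lee: 1 of 3 neighbours < 2, holds.
Round 4 — checking thresholds:
  Dee: 1 of 3 neighbours < 3, holds.
  Gus: 4 of 5 neighbours < 5, holds.
  Lee: 2 of 3 neighbours ≥ 2, starts repeating the rumor.
Round 5 — no new spreads; cascade stops.

no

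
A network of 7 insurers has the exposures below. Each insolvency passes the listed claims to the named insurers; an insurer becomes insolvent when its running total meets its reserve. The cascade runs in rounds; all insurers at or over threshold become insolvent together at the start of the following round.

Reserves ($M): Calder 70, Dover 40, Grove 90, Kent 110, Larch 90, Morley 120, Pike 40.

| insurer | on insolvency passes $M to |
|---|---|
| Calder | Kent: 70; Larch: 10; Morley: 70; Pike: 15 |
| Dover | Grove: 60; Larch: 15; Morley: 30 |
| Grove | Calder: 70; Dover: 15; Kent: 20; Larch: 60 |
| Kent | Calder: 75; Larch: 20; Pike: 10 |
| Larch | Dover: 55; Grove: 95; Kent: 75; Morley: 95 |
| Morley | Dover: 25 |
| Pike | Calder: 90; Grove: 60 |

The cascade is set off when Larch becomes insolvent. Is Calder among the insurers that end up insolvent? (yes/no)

Round 1 — Larch becomes insolvent (initial).
  Dover: +55 → 55 ≥ 40
  Grove: +95 → 95 ≥ 90
  Kent: +75 → 75 < 110
  Morley: +95 → 95 < 120
Round 2 — Dover, Grove become insolvent.
  Calder: +70 → 70 ≥ 70
  Kent: +20 → 95 < 110
  Morley: +30 → 125 ≥ 120
Round 3 — Calder, Morley become insolvent.
  Kent: +70 → 165 ≥ 110
  Pike: +15 → 15 < 40
Round 4 — Kent becomes insolvent.
  Pike: +10 → 25 < 40
No further insolvencies.

yes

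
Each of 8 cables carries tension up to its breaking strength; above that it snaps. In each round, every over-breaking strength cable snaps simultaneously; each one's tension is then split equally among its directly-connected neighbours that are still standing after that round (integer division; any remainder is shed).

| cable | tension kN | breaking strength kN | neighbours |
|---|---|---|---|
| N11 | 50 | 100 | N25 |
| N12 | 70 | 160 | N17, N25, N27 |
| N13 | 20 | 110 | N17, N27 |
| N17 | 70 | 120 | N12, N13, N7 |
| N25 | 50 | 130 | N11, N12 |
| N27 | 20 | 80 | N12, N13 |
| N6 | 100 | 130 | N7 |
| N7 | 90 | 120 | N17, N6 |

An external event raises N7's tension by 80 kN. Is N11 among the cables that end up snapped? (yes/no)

no

Round 1 — N7 at 170 > 120. N7 snaps.
  N7 sheds 170 kN to N17, N6: 85 each.
    N17: 70+85 = 155 > 120
    N6: 100+85 = 185 > 130
Round 2 — N17, N6 snap.
  N17 sheds 155 kN to N12, N13: 77 each (1 lost).
    N12: 70+77 = 147 ≤ 160
    N13: 20+77 = 97 ≤ 110
  N6 sheds 185 kN: no online neighbours, lost.
No further breaks.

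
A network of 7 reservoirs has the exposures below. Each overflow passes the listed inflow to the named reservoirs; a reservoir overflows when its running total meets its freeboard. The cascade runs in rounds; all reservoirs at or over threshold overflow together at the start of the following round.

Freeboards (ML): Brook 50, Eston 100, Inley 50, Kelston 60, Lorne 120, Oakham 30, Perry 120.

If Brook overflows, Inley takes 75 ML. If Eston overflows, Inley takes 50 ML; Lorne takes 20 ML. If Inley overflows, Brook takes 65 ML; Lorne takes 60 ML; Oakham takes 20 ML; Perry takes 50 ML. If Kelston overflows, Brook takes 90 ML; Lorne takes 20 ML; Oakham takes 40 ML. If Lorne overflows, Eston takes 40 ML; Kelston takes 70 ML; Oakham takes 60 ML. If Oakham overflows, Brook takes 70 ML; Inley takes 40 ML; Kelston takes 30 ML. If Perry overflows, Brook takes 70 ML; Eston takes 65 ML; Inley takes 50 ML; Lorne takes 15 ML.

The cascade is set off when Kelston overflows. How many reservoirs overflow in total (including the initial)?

4

Round 1 — Kelston overflows (initial).
  Brook: +90 → 90 ≥ 50
  Lorne: +20 → 20 < 120
  Oakham: +40 → 40 ≥ 30
Round 2 — Brook, Oakham overflow.
  Inley: +75+40 → 115 ≥ 50
Round 3 — Inley overflows.
  Lorne: +60 → 80 < 120
  Perry: +50 → 50 < 120
No further overflows.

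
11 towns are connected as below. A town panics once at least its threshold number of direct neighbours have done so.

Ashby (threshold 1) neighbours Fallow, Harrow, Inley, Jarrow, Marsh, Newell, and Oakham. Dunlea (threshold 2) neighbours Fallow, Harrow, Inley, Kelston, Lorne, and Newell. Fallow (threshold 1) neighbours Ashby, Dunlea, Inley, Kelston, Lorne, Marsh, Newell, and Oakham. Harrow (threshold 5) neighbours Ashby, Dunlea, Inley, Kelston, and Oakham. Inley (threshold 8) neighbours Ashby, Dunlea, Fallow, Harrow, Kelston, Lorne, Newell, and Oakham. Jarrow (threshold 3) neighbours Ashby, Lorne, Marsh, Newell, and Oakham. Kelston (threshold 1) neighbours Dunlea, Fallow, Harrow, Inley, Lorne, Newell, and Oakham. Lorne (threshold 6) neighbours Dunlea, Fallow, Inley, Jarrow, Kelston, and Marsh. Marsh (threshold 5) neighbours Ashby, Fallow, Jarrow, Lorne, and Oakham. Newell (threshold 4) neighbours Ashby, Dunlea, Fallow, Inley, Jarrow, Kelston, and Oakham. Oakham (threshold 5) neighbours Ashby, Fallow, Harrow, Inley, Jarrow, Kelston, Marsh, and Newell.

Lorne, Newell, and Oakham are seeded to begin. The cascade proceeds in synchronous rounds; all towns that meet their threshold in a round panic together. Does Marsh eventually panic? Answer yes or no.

Round 1 — Lorne, Newell, Oakham panic (initial).
Round 2 — checking thresholds:
  Ashby: 2 of 7 neighbours ≥ 1, panics.
  Dunlea: 2 of 6 neighbours ≥ 2, panics.
  Fallow: 3 of 8 neighbours ≥ 1, panics.
  Harrow: 1 of 5 neighbours < 5, below threshold.
  Inley: 3 of 8 neighbours < 8, below threshold.
  Jarrow: 3 of 5 neighbours ≥ 3, panics.
  Kelston: 3 of 7 neighbours ≥ 1, panics.
  Marsh: 2 of 5 neighbours < 5, below threshold.
Round 3 — checking thresholds:
  Harrow: 4 of 5 neighbours < 5, below threshold.
  Inley: 7 of 8 neighbours < 8, below threshold.
  Marsh: 5 of 5 neighbours ≥ 5, panics.
Round 4 — no new panics; cascade stops.

yes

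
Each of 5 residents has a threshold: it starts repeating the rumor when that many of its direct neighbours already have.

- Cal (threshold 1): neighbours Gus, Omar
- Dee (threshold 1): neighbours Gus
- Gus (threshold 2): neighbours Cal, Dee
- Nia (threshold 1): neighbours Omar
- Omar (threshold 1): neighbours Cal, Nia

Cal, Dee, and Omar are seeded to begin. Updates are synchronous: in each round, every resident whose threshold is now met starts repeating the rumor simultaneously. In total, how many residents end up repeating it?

Round 1 — Cal, Dee, Omar start repeating the rumor (initial).
Round 2 — checking thresholds:
  Gus: 2 of 2 neighbours ≥ 2, starts repeating the rumor.
  Nia: 1 of 1 neighbours ≥ 1, starts repeating the rumor.
Round 3 — no new spreads; cascade stops.

5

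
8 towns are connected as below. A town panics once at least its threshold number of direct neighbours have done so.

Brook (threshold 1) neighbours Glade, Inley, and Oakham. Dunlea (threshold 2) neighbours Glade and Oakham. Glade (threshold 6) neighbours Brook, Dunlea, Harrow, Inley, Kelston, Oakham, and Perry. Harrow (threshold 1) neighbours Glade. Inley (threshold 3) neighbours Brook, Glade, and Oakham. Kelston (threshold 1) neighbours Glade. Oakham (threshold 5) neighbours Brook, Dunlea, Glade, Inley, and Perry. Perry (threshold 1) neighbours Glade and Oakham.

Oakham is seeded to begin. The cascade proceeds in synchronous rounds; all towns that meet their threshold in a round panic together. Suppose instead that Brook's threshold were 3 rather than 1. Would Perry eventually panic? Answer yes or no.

With Brook's threshold at 3:
Round 1 — Oakham panics (initial).
Round 2 — checking thresholds:
  Brook: 1 of 3 neighbours < 3, not yet.
  Dunlea: 1 of 2 neighbours < 2, not yet.
  Glade: 1 of 7 neighbours < 6, not yet.
  Inley: 1 of 3 neighbours < 3, not yet.
  Perry: 1 of 2 neighbours ≥ 1, panics.
Round 3 — no new panics; cascade stops.

yes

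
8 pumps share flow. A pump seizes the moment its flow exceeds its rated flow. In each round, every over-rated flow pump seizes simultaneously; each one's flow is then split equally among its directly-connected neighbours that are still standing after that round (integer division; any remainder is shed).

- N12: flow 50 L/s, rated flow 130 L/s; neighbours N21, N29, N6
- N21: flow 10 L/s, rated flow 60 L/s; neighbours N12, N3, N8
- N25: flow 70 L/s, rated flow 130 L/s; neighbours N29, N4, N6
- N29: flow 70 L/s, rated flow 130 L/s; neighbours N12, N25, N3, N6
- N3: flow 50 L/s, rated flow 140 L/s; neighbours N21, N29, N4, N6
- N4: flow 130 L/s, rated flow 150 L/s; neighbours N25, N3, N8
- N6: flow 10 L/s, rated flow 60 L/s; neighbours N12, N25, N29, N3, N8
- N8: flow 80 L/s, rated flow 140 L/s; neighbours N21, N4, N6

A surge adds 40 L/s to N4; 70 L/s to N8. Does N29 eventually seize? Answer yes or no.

yes

Round 1 — N4 at 170 > 150; N8 at 150 > 140. N4, N8 seize.
  N4 sheds 170 L/s to N25, N3: 85 each.
    N25: 70+85 = 155 > 130
    N3: 50+85 = 135 ≤ 140
  N8 sheds 150 L/s to N21, N6: 75 each.
    N21: 10+75 = 85 > 60
    N6: 10+75 = 85 > 60
Round 2 — N21, N25, N6 seize.
  N21 sheds 85 L/s to N12, N3: 42 each (1 lost).
    N12: 50+42 = 92 ≤ 130
    N3: 135+42 = 177 > 140
  N25 sheds 155 L/s to N29: 155 each.
    N29: 70+155 = 225 > 130
  N6 sheds 85 L/s to N12, N29, N3: 28 each (1 lost).
    N12: 92+28 = 120 ≤ 130
    N29: 225+28 = 253 > 130
    N3: 177+28 = 205 > 140
Round 3 — N29, N3 seize.
  N29 sheds 253 L/s to N12: 253 each.
    N12: 120+253 = 373 > 130
  N3 sheds 205 L/s: no online neighbours, lost.
Round 4 — N12 seizes.
  N12 sheds 373 L/s: no online neighbours, lost.
No further seizures.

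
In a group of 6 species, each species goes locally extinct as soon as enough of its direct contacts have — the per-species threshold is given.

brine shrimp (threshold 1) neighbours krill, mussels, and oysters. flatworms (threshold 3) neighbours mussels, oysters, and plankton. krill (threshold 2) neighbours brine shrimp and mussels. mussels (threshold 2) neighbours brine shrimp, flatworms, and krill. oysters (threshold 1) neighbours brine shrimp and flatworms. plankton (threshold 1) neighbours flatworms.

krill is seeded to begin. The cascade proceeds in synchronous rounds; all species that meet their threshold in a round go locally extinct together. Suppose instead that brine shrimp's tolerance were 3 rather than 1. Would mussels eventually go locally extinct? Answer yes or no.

no

With brine shrimp's tolerance at 3:
Round 1 — krill goes locally extinct (initial).
Round 2 — no new extinctions; cascade stops.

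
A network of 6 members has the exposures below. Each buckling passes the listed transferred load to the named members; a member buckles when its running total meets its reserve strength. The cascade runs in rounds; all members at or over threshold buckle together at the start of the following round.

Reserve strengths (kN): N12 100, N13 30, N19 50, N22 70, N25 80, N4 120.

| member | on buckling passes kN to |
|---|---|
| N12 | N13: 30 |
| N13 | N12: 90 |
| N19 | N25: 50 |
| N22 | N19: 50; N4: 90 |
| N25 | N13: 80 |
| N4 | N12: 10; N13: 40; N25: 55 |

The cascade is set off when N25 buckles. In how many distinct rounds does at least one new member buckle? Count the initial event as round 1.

Round 1 — N25 buckles (initial).
  N13: +80 → 80 ≥ 30
Round 2 — N13 buckles.
  N12: +90 → 90 < 100
No further bucklings.

2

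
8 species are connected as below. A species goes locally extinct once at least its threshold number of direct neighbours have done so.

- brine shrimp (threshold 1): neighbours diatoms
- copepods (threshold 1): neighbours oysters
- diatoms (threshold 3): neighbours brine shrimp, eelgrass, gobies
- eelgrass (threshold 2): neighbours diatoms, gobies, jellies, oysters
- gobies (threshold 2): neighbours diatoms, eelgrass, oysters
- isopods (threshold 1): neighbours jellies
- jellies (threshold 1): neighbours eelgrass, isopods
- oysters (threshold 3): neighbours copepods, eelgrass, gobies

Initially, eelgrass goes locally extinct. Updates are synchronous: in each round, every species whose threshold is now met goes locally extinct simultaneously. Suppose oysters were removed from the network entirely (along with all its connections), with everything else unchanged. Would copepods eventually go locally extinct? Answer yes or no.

With oysters removed:
Round 1 — eelgrass goes locally extinct (initial).
Round 2 — checking thresholds:
  diatoms: 1 of 3 neighbours < 3, holds.
  gobies: 1 of 2 neighbours < 2, holds.
  jellies: 1 of 2 neighbours ≥ 1, goes locally extinct.
Round 3 — checking thresholds:
  diatoms: 1 of 3 neighbours < 3, holds.
  gobies: 1 of 2 neighbours < 2, holds.
  isopods: 1 of 1 neighbours ≥ 1, goes locally extinct.
Round 4 — no new extinctions; cascade stops.

no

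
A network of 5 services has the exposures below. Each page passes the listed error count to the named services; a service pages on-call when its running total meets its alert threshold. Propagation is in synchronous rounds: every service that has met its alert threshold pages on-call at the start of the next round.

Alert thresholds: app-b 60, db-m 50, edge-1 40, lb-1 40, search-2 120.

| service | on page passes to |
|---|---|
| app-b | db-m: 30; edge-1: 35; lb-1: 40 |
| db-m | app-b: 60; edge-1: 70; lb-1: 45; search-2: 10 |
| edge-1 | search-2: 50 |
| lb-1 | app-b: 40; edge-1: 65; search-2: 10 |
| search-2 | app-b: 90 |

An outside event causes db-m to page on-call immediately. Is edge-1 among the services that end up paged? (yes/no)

Round 1 — db-m pages on-call (initial).
  app-b: +60 → 60 ≥ 60
  edge-1: +70 → 70 ≥ 40
  lb-1: +45 → 45 ≥ 40
  search-2: +10 → 10 < 120
Round 2 — app-b, edge-1, lb-1 page on-call.
  search-2: +50+10 → 70 < 120
No further pages.

yes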